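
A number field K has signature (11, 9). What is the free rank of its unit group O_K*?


By Dirichlet's unit theorem:
rank = r1 + r2 - 1
= 11 + 9 - 1
= 19

19


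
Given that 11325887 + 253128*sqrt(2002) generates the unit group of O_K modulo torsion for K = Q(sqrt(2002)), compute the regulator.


epsilon = 11325887 + 253128*sqrt(2002)
= 2.2652e+07
R = ln(2.2652e+07)
= 16.9357

16.9357


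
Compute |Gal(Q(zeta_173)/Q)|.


|Gal(Q(zeta_173)/Q)| = phi(173)
= 172

172


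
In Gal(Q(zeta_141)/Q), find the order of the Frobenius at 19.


The Frobenius at p in Gal(Q(zeta_n)/Q) = (Z/nZ)* is the class of p, so its order is ord_141(19), the smallest k >= 1 with 19^k = 1 mod 141.
n = 141 = 3 * 47, phi(141) = 92; the order divides phi(n).
Divisors of 92: 1, 2, 4, 23, 46, 92
Repeated squaring mod 141: 19^1 = 19, 19^2 = 79, 19^4 = 37, 19^8 = 100, 19^16 = 130, 19^32 = 121, 19^64 = 118
Test divisors in increasing order:
  k=1: 19^1 = 19 mod 141
  k=2: 19^2 = 79 mod 141
  k=4: 19^4 = 37 mod 141
  k=23: 19^23 = 130 * 37 * 79 * 19 = 46 mod 141
  k=46: 19^46 = 121 * 100 * 37 * 79 = 1 mod 141  <- first divisor giving 1
Order = 46

46


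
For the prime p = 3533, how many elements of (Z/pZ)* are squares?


For prime p, the number of non-zero quadratic residues is (p-1)/2.
= (3533-1)/2
= 1766

1766


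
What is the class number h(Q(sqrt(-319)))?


K = Q(sqrt(-319)). d mod 4 = 1, so D = disc(K) = d = -319
h(K) equals the number of primitive reduced positive-definite forms (a, b, c) = a*x^2 + b*x*y + c*y^2 with b^2 - 4ac = D,
where reduced means |b| <= a <= c, with b >= 0 whenever |b| = a or a = c, and primitive means gcd(a, b, c) = 1.
Reduced forces 3a^2 <= |D| = 319, so 1 <= a <= 10; b must have the parity of D, and c = (b^2 - D)/(4a) must be an integer >= a.
Enumerate a = 1..10, b in [-a, a]:
  a=1: (1, 1, 80)  [1]
  a=2: (2, -1, 40), (2, 1, 40)  [2]
  a=3: none
  a=4: (4, -1, 20), (4, 1, 20)  [2]
  a=5: (5, -1, 16), (5, 1, 16)  [2]
  a=6..7: none
  a=8: (8, -1, 10), (8, 1, 10)  [2]
  a=9: none
  a=10: (10, 9, 10)  [1]
Total reduced forms: 1 + 2 + 2 + 2 + 2 + 1 = 10
h = 10

10


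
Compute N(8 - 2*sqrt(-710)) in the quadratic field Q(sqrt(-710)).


N(a + b*sqrt(d)) = a^2 - d*b^2
= (8)^2 - (-710)*(-2)^2
= 64 + 2840
= 2904

2904


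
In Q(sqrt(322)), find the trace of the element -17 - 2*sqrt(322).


Tr(a + b*sqrt(d)) = (a + b*sqrt(d)) + (a - b*sqrt(d)) = 2a
= 2 * (-17)
= -34

-34


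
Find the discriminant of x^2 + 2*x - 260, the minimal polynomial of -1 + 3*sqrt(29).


The element -1 + 3*sqrt(29) has minimal polynomial:
x^2 + 2*x - 260
Discriminant = (2)^2 - 4*(-260)
= 4 + 1040
= 1044

1044


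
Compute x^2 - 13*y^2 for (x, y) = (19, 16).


x^2 - d*y^2
= 19^2 - 13*16^2
= 361 - 3328
= -2967

-2967


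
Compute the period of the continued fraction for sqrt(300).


Run the CF algorithm for sqrt(300).
a_0 = floor(sqrt(300)) = 17; set m_0=0, q_0=1.
Recurrence: m' = q*a - m,  q' = (d - m'^2)/q,  a' = floor((a_0 + m')/q').
  step 1: m=17, q=11, a=3
  step 2: m=16, q=4, a=8
  step 3: m=16, q=11, a=3
  step 4: m=17, q=1, a=34
a_4 = 2*a_0 = 34, so the period closes here.
sqrt(300) = [17; 3, 8, 3, 34]
Period length = 4

4


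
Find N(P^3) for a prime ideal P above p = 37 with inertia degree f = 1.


N(P^a) = p^(a*f)
= 37^(3*1)
= 37^3
= 50653

50653


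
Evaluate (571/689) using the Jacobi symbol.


Compute (571/689) via quadratic reciprocity:
  reciprocity: (571/689) -> +(689/571)
  reduce: (118/571)
  pull out 2: (2/571) = -1  (since 571 mod 8 = 3)
  reciprocity: (59/571) -> -(571/59)
  reduce: (40/59)
  pull out 2: (2/59) = -1  (since 59 mod 8 = 3)
  pull out 2: (2/59) = -1  (since 59 mod 8 = 3)
  pull out 2: (2/59) = -1  (since 59 mod 8 = 3)
  reciprocity: (5/59) -> +(59/5)
  reduce: (4/5)
  pull out 2: (2/5) = -1  (since 5 mod 8 = 5)
  pull out 2: (2/5) = -1  (since 5 mod 8 = 5)
  (1/5) = 1
Product of signs = -1

-1


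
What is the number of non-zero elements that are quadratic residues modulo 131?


For prime p, the number of non-zero quadratic residues is (p-1)/2.
= (131-1)/2
= 65

65


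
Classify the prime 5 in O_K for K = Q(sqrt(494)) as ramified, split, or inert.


K = Q(sqrt(494)). Since d mod 4 = 2, disc(K) = 1976.
Check p | disc: 1976 mod 5 = 1.
p does not divide disc. Compute Legendre symbol (d/p):
4^((5-1)/2) mod 5 = 1
(d/p) = 1, so p splits: (p) = P*P' with e=1, f=1, g=2.
Therefore p is split.

split


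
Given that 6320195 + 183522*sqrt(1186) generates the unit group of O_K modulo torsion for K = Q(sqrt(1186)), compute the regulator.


epsilon = 6320195 + 183522*sqrt(1186)
= 1.2640e+07
R = ln(1.2640e+07)
= 16.3524

16.3524


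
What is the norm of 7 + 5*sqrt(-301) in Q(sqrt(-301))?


N(a + b*sqrt(d)) = a^2 - d*b^2
= (7)^2 - (-301)*(5)^2
= 49 + 7525
= 7574

7574


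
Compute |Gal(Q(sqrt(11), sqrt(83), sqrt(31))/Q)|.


The 3 square roots of distinct primes are multiplicatively independent over Q,
so [K:Q] = 2^3 and Gal(K/Q) is isomorphic to (Z/2Z)^3.
|Gal| = 2^3 = 8

8


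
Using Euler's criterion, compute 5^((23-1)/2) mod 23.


p = 23 is prime and the exponent is (p-1)/2 = 11, so by Euler's criterion 5^11 = (5/23) = +1 or -1 mod 23.
Compute by square-and-multiply:
  11 = 8 + 2 + 1 (binary 1011)
  Repeated squaring mod 23: 5^1 = 5, 5^2 = 2, 5^4 = 4, 5^8 = 16
  5^11 = 5^8 * 5^2 * 5^1 = 16 * 2 * 5 mod 23
    16 * 2 = 32 = 9 mod 23
    9 * 5 = 45 = 22 mod 23
  5^11 = 22 mod 23
Result 22 = p - 1 = -1 mod 23: 5 is a quadratic non-residue mod 23. As a residue in [0, p-1] the value is 22.
5^11 mod 23 = 22

22


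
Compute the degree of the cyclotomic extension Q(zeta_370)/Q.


The degree equals Euler's totient phi(370).
370 = 2 * 5 * 37
phi(370) = 144

144


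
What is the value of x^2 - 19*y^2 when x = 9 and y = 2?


x^2 - d*y^2
= 9^2 - 19*2^2
= 81 - 76
= 5

5


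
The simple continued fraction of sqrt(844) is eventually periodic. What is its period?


Run the CF algorithm for sqrt(844).
a_0 = floor(sqrt(844)) = 29; set m_0=0, q_0=1.
Recurrence: m' = q*a - m,  q' = (d - m'^2)/q,  a' = floor((a_0 + m')/q').
  step 1: m=29, q=3, a=19
  step 2: m=28, q=20, a=2
  step 3: m=12, q=35, a=1
  step 4: m=23, q=9, a=5
  step 5: m=22, q=40, a=1
  step 6: m=18, q=13, a=3
  step 7: m=21, q=31, a=1
  step 8: m=10, q=24, a=1
  step 9: m=14, q=27, a=1
  step 10: m=13, q=25, a=1
  step 11: m=12, q=28, a=1
  step 12: m=16, q=21, a=2
  step 13: m=26, q=8, a=6
  step 14: m=22, q=45, a=1
  step 15: m=23, q=7, a=7
  step 16: m=26, q=24, a=2
  step 17: m=22, q=15, a=3
  step 18: m=23, q=21, a=2
  step 19: m=19, q=23, a=2
  step 20: m=27, q=5, a=11
  step 21: m=28, q=12, a=4
  step 22: m=20, q=37, a=1
  step 23: m=17, q=15, a=3
  step 24: m=28, q=4, a=14
  step 25: m=28, q=15, a=3
  step 26: m=17, q=37, a=1
  step 27: m=20, q=12, a=4
  step 28: m=28, q=5, a=11
  step 29: m=27, q=23, a=2
  step 30: m=19, q=21, a=2
  step 31: m=23, q=15, a=3
  step 32: m=22, q=24, a=2
  step 33: m=26, q=7, a=7
  step 34: m=23, q=45, a=1
  step 35: m=22, q=8, a=6
  step 36: m=26, q=21, a=2
  step 37: m=16, q=28, a=1
  step 38: m=12, q=25, a=1
  step 39: m=13, q=27, a=1
  step 40: m=14, q=24, a=1
  step 41: m=10, q=31, a=1
  step 42: m=21, q=13, a=3
  step 43: m=18, q=40, a=1
  step 44: m=22, q=9, a=5
  step 45: m=23, q=35, a=1
  step 46: m=12, q=20, a=2
  step 47: m=28, q=3, a=19
  step 48: m=29, q=1, a=58
a_48 = 2*a_0 = 58, so the period closes here.
sqrt(844) = [29; 19, 2, 1, 5, 1, 3, 1, 1, 1, 1, 1, 2, 6, 1, 7, 2, 3, 2, 2, 11, 4, 1, 3, 14, 3, 1, 4, 11, 2, 2, 3, 2, 7, 1, 6, 2, 1, 1, 1, 1, 1, 3, 1, 5, 1, 2, 19, 58]
Period length = 48

48


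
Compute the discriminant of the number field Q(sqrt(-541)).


For K = Q(sqrt(d)) with d squarefree: disc(K) = d if d = 1 mod 4, and disc(K) = 4d if d = 2 or 3 mod 4.
Here d = -541, and d mod 4 = 3.
d = 3 mod 4, not 1 (O_K = Z[sqrt(d)]), so disc(K) = 4d = 4 * (-541) = -2164

-2164


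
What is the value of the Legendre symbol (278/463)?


p = 463 is prime, so compute (278/463) with the reciprocity algorithm (Jacobi-symbol steps: pull out 2s via (2/n), flip via reciprocity, reduce):
  pull out 2: (2/463) = +1  (since 463 mod 8 = 7)
  reciprocity: (139/463) -> -(463/139)
  reduce: (46/139)
  pull out 2: (2/139) = -1  (since 139 mod 8 = 3)
  reciprocity: (23/139) -> -(139/23)
  reduce: (1/23)
  (1/23) = 1
Product of signs = -1
(278/463) = -1

-1


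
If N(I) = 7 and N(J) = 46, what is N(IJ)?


N(IJ) = N(I) * N(J)
= 7 * 46
= 322

322


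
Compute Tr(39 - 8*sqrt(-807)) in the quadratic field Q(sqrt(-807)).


Tr(a + b*sqrt(d)) = (a + b*sqrt(d)) + (a - b*sqrt(d)) = 2a
= 2 * (39)
= 78

78


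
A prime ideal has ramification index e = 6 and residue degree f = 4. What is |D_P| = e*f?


|D_P| = e * f
= 6 * 4
= 24

24


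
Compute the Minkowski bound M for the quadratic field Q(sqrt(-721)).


d = -721, d mod 4 = 3, so disc(K) = 4d = -2884; |disc(K)| = 2884
Imaginary quadratic field, so n = 2, s = r2 = 1, r1 = 0
M = (n!/n^n) * (4/pi)^s * sqrt(|disc(K)|) = (2!/2^2) * (4/pi)^1 * sqrt(2884)
= 0.5 * 1.273240 * 53.702886
= 34.1883

34.1883


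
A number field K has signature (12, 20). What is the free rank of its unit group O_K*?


By Dirichlet's unit theorem:
rank = r1 + r2 - 1
= 12 + 20 - 1
= 31

31


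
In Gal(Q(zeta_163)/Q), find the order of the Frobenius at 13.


The Frobenius at p in Gal(Q(zeta_n)/Q) = (Z/nZ)* is the class of p, so its order is ord_163(13), the smallest k >= 1 with 13^k = 1 mod 163.
n = 163 = 163, phi(163) = 162; the order divides phi(n).
Divisors of 162: 1, 2, 3, 6, 9, 18, 27, 54, 81, 162
Repeated squaring mod 163: 13^1 = 13, 13^2 = 6, 13^4 = 36, 13^8 = 155, 13^16 = 64, 13^32 = 21, 13^64 = 115, 13^128 = 22
Test divisors in increasing order:
  k=1: 13^1 = 13 mod 163
  k=2: 13^2 = 6 mod 163
  k=3: 13^3 = 6 * 13 = 78 mod 163
  k=6: 13^6 = 36 * 6 = 53 mod 163
  k=9: 13^9 = 155 * 13 = 59 mod 163
  k=18: 13^18 = 64 * 6 = 58 mod 163
  k=27: 13^27 = 64 * 155 * 6 * 13 = 162 mod 163
  k=54: 13^54 = 21 * 64 * 36 * 6 = 1 mod 163  <- first divisor giving 1
Order = 54

54


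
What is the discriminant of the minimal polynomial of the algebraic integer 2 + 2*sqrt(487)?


The element 2 + 2*sqrt(487) has minimal polynomial:
x^2 - 4*x - 1944
Discriminant = (-4)^2 - 4*(-1944)
= 16 + 7776
= 7792

7792


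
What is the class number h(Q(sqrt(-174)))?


K = Q(sqrt(-174)). d mod 4 = 2, so D = disc(K) = 4d = -696
h(K) equals the number of primitive reduced positive-definite forms (a, b, c) = a*x^2 + b*x*y + c*y^2 with b^2 - 4ac = D,
where reduced means |b| <= a <= c, with b >= 0 whenever |b| = a or a = c, and primitive means gcd(a, b, c) = 1.
Reduced forces 3a^2 <= |D| = 696, so 1 <= a <= 15; b must have the parity of D, and c = (b^2 - D)/(4a) must be an integer >= a.
Enumerate a = 1..15, b in [-a, a]:
  a=1: (1, 0, 174)  [1]
  a=2: (2, 0, 87)  [1]
  a=3: (3, 0, 58)  [1]
  a=4: none
  a=5: (5, -2, 35), (5, 2, 35)  [2]
  a=6: (6, 0, 29)  [1]
  a=7: (7, -2, 25), (7, 2, 25)  [2]
  a=8..9: none
  a=10: (10, -8, 19), (10, 8, 19)  [2]
  a=11..13: none
  a=14: (14, -12, 15), (14, 12, 15)  [2]
  a=15: none
Total reduced forms: 1 + 1 + 1 + 2 + 1 + 2 + 2 + 2 = 12
h = 12

12


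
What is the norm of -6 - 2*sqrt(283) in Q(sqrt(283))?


N(a + b*sqrt(d)) = a^2 - d*b^2
= (-6)^2 - (283)*(-2)^2
= 36 - 1132
= -1096

-1096


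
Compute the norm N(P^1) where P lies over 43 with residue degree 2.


N(P^a) = p^(a*f)
= 43^(1*2)
= 43^2
= 1849

1849


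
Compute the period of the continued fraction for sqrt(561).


Run the CF algorithm for sqrt(561).
a_0 = floor(sqrt(561)) = 23; set m_0=0, q_0=1.
Recurrence: m' = q*a - m,  q' = (d - m'^2)/q,  a' = floor((a_0 + m')/q').
  step 1: m=23, q=32, a=1
  step 2: m=9, q=15, a=2
  step 3: m=21, q=8, a=5
  step 4: m=19, q=25, a=1
  step 5: m=6, q=21, a=1
  step 6: m=15, q=16, a=2
  step 7: m=17, q=17, a=2
  step 8: m=17, q=16, a=2
  step 9: m=15, q=21, a=1
  step 10: m=6, q=25, a=1
  step 11: m=19, q=8, a=5
  step 12: m=21, q=15, a=2
  step 13: m=9, q=32, a=1
  step 14: m=23, q=1, a=46
a_14 = 2*a_0 = 46, so the period closes here.
sqrt(561) = [23; 1, 2, 5, 1, 1, 2, 2, 2, 1, 1, 5, 2, 1, 46]
Period length = 14

14


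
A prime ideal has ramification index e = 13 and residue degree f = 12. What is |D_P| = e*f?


|D_P| = e * f
= 13 * 12
= 156

156


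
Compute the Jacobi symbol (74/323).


Compute (74/323) via quadratic reciprocity:
  pull out 2: (2/323) = -1  (since 323 mod 8 = 3)
  reciprocity: (37/323) -> +(323/37)
  reduce: (27/37)
  reciprocity: (27/37) -> +(37/27)
  reduce: (10/27)
  pull out 2: (2/27) = -1  (since 27 mod 8 = 3)
  reciprocity: (5/27) -> +(27/5)
  reduce: (2/5)
  pull out 2: (2/5) = -1  (since 5 mod 8 = 5)
  (1/5) = 1
Product of signs = -1

-1


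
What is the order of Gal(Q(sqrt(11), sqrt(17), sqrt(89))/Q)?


The 3 square roots of distinct primes are multiplicatively independent over Q,
so [K:Q] = 2^3 and Gal(K/Q) is isomorphic to (Z/2Z)^3.
|Gal| = 2^3 = 8

8


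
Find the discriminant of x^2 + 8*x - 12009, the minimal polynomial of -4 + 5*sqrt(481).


The element -4 + 5*sqrt(481) has minimal polynomial:
x^2 + 8*x - 12009
Discriminant = (8)^2 - 4*(-12009)
= 64 + 48036
= 48100

48100


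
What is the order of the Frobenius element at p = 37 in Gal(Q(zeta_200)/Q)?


The Frobenius at p in Gal(Q(zeta_n)/Q) = (Z/nZ)* is the class of p, so its order is ord_200(37), the smallest k >= 1 with 37^k = 1 mod 200.
n = 200 = 2^3 * 5^2, phi(200) = 80; the order divides phi(n).
Divisors of 80: 1, 2, 4, 5, 8, 10, 16, 20, 40, 80
Repeated squaring mod 200: 37^1 = 37, 37^2 = 169, 37^4 = 161, 37^8 = 121, 37^16 = 41, 37^32 = 81, 37^64 = 161
Test divisors in increasing order:
  k=1: 37^1 = 37 mod 200
  k=2: 37^2 = 169 mod 200
  k=4: 37^4 = 161 mod 200
  k=5: 37^5 = 161 * 37 = 157 mod 200
  k=8: 37^8 = 121 mod 200
  k=10: 37^10 = 121 * 169 = 49 mod 200
  k=16: 37^16 = 41 mod 200
  k=20: 37^20 = 41 * 161 = 1 mod 200  <- first divisor giving 1
Order = 20

20


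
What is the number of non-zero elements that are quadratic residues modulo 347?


For prime p, the number of non-zero quadratic residues is (p-1)/2.
= (347-1)/2
= 173

173


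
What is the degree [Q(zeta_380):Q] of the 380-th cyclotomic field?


The degree equals Euler's totient phi(380).
380 = 2^2 * 5 * 19
phi(380) = 144

144


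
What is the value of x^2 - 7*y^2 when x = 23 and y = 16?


x^2 - d*y^2
= 23^2 - 7*16^2
= 529 - 1792
= -1263

-1263


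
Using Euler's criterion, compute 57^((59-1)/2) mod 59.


p = 59 is prime and the exponent is (p-1)/2 = 29, so by Euler's criterion 57^29 = (57/59) = +1 or -1 mod 59.
Compute by square-and-multiply:
  29 = 16 + 8 + 4 + 1 (binary 11101)
  Repeated squaring mod 59: 57^1 = 57, 57^2 = 4, 57^4 = 16, 57^8 = 20, 57^16 = 46
  57^29 = 57^16 * 57^8 * 57^4 * 57^1 = 46 * 20 * 16 * 57 mod 59
    46 * 20 = 920 = 35 mod 59
    35 * 16 = 560 = 29 mod 59
    29 * 57 = 1653 = 1 mod 59
  57^29 = 1 mod 59
Result 1: 57 is a quadratic residue mod 59.
57^29 mod 59 = 1

1


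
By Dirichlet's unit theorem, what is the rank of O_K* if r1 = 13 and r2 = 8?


By Dirichlet's unit theorem:
rank = r1 + r2 - 1
= 13 + 8 - 1
= 20

20


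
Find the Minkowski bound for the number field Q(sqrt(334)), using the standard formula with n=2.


d = 334, d mod 4 = 2, so disc(K) = 4d = 1336; |disc(K)| = 1336
Real quadratic field, so n = 2, s = r2 = 0, r1 = 2
M = (n!/n^n) * (4/pi)^s * sqrt(|disc(K)|) = (2!/2^2) * (4/pi)^0 * sqrt(1336)
= 0.5 * 1.000000 * 36.551334
= 18.2757

18.2757


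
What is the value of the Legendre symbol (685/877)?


p = 877 is prime, so compute (685/877) with the reciprocity algorithm (Jacobi-symbol steps: pull out 2s via (2/n), flip via reciprocity, reduce):
  reciprocity: (685/877) -> +(877/685)
  reduce: (192/685)
  pull out 2: (2/685) = -1  (since 685 mod 8 = 5)
  pull out 2: (2/685) = -1  (since 685 mod 8 = 5)
  pull out 2: (2/685) = -1  (since 685 mod 8 = 5)
  pull out 2: (2/685) = -1  (since 685 mod 8 = 5)
  pull out 2: (2/685) = -1  (since 685 mod 8 = 5)
  pull out 2: (2/685) = -1  (since 685 mod 8 = 5)
  reciprocity: (3/685) -> +(685/3)
  reduce: (1/3)
  (1/3) = 1
Product of signs = 1
(685/877) = 1

1


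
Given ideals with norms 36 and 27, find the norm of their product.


N(IJ) = N(I) * N(J)
= 36 * 27
= 972

972


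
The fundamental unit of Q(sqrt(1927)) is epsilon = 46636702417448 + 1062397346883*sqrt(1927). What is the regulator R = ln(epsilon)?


epsilon = 46636702417448 + 1062397346883*sqrt(1927)
= 9.3273e+13
R = ln(9.3273e+13)
= 32.1666

32.1666


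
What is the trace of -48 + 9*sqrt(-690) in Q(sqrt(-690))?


Tr(a + b*sqrt(d)) = (a + b*sqrt(d)) + (a - b*sqrt(d)) = 2a
= 2 * (-48)
= -96

-96


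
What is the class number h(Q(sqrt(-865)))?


K = Q(sqrt(-865)). d mod 4 = 3, so D = disc(K) = 4d = -3460
h(K) equals the number of primitive reduced positive-definite forms (a, b, c) = a*x^2 + b*x*y + c*y^2 with b^2 - 4ac = D,
where reduced means |b| <= a <= c, with b >= 0 whenever |b| = a or a = c, and primitive means gcd(a, b, c) = 1.
Reduced forces 3a^2 <= |D| = 3460, so 1 <= a <= 33; b must have the parity of D, and c = (b^2 - D)/(4a) must be an integer >= a.
Enumerate a = 1..33, b in [-a, a]:
  a=1: (1, 0, 865)  [1]
  a=2: (2, 2, 433)  [1]
  a=3..4: none
  a=5: (5, 0, 173)  [1]
  a=6..9: none
  a=10: (10, 10, 89)  [1]
  a=11: (11, -4, 79), (11, 4, 79)  [2]
  a=12..16: none
  a=17: (17, -12, 53), (17, 12, 53)  [2]
  a=18: none
  a=19: (19, -6, 46), (19, 6, 46)  [2]
  a=20..21: none
  a=22: (22, -18, 43), (22, 18, 43)  [2]
  a=23: (23, -6, 38), (23, 6, 38)  [2]
  a=24..28: none
  a=29: (29, -22, 34), (29, 22, 34)  [2]
  a=30..33: none
Total reduced forms: 1 + 1 + 1 + 1 + 2 + 2 + 2 + 2 + 2 + 2 = 16
h = 16

16


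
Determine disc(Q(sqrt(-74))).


For K = Q(sqrt(d)) with d squarefree: disc(K) = d if d = 1 mod 4, and disc(K) = 4d if d = 2 or 3 mod 4.
Here d = -74, and d mod 4 = 2.
d = 2 mod 4, not 1 (O_K = Z[sqrt(d)]), so disc(K) = 4d = 4 * (-74) = -296

-296


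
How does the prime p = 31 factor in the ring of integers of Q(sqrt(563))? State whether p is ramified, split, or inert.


K = Q(sqrt(563)). Since d mod 4 = 3, disc(K) = 2252.
Check p | disc: 2252 mod 31 = 20.
p does not divide disc. Compute Legendre symbol (d/p):
5^((31-1)/2) mod 31 = 1
(d/p) = 1, so p splits: (p) = P*P' with e=1, f=1, g=2.
Therefore p is split.

split


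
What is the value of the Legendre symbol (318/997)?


p = 997 is prime, so compute (318/997) with the reciprocity algorithm (Jacobi-symbol steps: pull out 2s via (2/n), flip via reciprocity, reduce):
  pull out 2: (2/997) = -1  (since 997 mod 8 = 5)
  reciprocity: (159/997) -> +(997/159)
  reduce: (43/159)
  reciprocity: (43/159) -> -(159/43)
  reduce: (30/43)
  pull out 2: (2/43) = -1  (since 43 mod 8 = 3)
  reciprocity: (15/43) -> -(43/15)
  reduce: (13/15)
  reciprocity: (13/15) -> +(15/13)
  reduce: (2/13)
  pull out 2: (2/13) = -1  (since 13 mod 8 = 5)
  (1/13) = 1
Product of signs = -1
(318/997) = -1

-1


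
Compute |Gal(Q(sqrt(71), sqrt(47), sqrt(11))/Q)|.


The 3 square roots of distinct primes are multiplicatively independent over Q,
so [K:Q] = 2^3 and Gal(K/Q) is isomorphic to (Z/2Z)^3.
|Gal| = 2^3 = 8

8


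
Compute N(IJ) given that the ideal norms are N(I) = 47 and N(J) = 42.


N(IJ) = N(I) * N(J)
= 47 * 42
= 1974

1974


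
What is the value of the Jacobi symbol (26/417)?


Compute (26/417) via quadratic reciprocity:
  pull out 2: (2/417) = +1  (since 417 mod 8 = 1)
  reciprocity: (13/417) -> +(417/13)
  reduce: (1/13)
  (1/13) = 1
Product of signs = 1

1


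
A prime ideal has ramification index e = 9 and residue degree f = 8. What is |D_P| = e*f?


|D_P| = e * f
= 9 * 8
= 72

72


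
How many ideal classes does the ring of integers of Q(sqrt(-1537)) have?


K = Q(sqrt(-1537)). d mod 4 = 3, so D = disc(K) = 4d = -6148
h(K) equals the number of primitive reduced positive-definite forms (a, b, c) = a*x^2 + b*x*y + c*y^2 with b^2 - 4ac = D,
where reduced means |b| <= a <= c, with b >= 0 whenever |b| = a or a = c, and primitive means gcd(a, b, c) = 1.
Reduced forces 3a^2 <= |D| = 6148, so 1 <= a <= 45; b must have the parity of D, and c = (b^2 - D)/(4a) must be an integer >= a.
Enumerate a = 1..45, b in [-a, a]:
  a=1: (1, 0, 1537)  [1]
  a=2: (2, 2, 769)  [1]
  a=3..10: none
  a=11: (11, -10, 142), (11, 10, 142)  [2]
  a=12: none
  a=13: (13, -12, 121), (13, 12, 121)  [2]
  a=14..21: none
  a=22: (22, -10, 71), (22, 10, 71)  [2]
  a=23: (23, -4, 67), (23, 4, 67)  [2]
  a=24..25: none
  a=26: (26, -14, 61), (26, 14, 61)  [2]
  a=27..28: none
  a=29: (29, 0, 53)  [1]
  a=30..40: none
  a=41: (41, 24, 41)  [1]
  a=42: none
  a=43: (43, -42, 46), (43, 42, 46)  [2]
  a=44..45: none
Total reduced forms: 1 + 1 + 2 + 2 + 2 + 2 + 2 + 1 + 1 + 2 = 16
h = 16

16


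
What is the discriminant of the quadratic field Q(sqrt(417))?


For K = Q(sqrt(d)) with d squarefree: disc(K) = d if d = 1 mod 4, and disc(K) = 4d if d = 2 or 3 mod 4.
Here d = 417, and d mod 4 = 1.
d = 1 mod 4 (O_K = Z[(1+sqrt(d))/2]), so disc(K) = d = 417

417


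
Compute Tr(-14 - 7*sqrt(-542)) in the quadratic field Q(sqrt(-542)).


Tr(a + b*sqrt(d)) = (a + b*sqrt(d)) + (a - b*sqrt(d)) = 2a
= 2 * (-14)
= -28

-28


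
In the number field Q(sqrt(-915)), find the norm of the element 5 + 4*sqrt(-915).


N(a + b*sqrt(d)) = a^2 - d*b^2
= (5)^2 - (-915)*(4)^2
= 25 + 14640
= 14665

14665


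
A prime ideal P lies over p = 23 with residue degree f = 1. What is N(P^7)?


N(P^a) = p^(a*f)
= 23^(7*1)
= 23^7
= 3404825447

3404825447


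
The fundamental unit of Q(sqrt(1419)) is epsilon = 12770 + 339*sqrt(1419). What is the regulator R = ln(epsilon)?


epsilon = 12770 + 339*sqrt(1419)
= 25540.0000
R = ln(25540.0000)
= 10.1480

10.1480


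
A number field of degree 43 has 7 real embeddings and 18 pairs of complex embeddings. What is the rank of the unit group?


By Dirichlet's unit theorem:
rank = r1 + r2 - 1
= 7 + 18 - 1
= 24

24


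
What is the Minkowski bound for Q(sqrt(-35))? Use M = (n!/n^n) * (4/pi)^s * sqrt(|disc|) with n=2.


d = -35, d mod 4 = 1, so disc(K) = d = -35; |disc(K)| = 35
Imaginary quadratic field, so n = 2, s = r2 = 1, r1 = 0
M = (n!/n^n) * (4/pi)^s * sqrt(|disc(K)|) = (2!/2^2) * (4/pi)^1 * sqrt(35)
= 0.5 * 1.273240 * 5.916080
= 3.7663

3.7663


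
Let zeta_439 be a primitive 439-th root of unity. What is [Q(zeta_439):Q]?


The degree equals Euler's totient phi(439).
439 = 439
phi(439) = 438

438


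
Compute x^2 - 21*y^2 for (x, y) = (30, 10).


x^2 - d*y^2
= 30^2 - 21*10^2
= 900 - 2100
= -1200

-1200


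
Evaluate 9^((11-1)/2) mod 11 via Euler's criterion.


p = 11 is prime and the exponent is (p-1)/2 = 5, so by Euler's criterion 9^5 = (9/11) = +1 or -1 mod 11.
Compute by square-and-multiply:
  5 = 4 + 1 (binary 101)
  Repeated squaring mod 11: 9^1 = 9, 9^2 = 4, 9^4 = 5
  9^5 = 9^4 * 9^1 = 5 * 9 mod 11
    5 * 9 = 45 = 1 mod 11
  9^5 = 1 mod 11
Result 1: 9 is a quadratic residue mod 11.
9^5 mod 11 = 1

1


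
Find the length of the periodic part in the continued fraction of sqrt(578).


Run the CF algorithm for sqrt(578).
a_0 = floor(sqrt(578)) = 24; set m_0=0, q_0=1.
Recurrence: m' = q*a - m,  q' = (d - m'^2)/q,  a' = floor((a_0 + m')/q').
  step 1: m=24, q=2, a=24
  step 2: m=24, q=1, a=48
a_2 = 2*a_0 = 48, so the period closes here.
sqrt(578) = [24; 24, 48]
Period length = 2

2


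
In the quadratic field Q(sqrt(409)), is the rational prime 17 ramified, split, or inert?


K = Q(sqrt(409)). Since d mod 4 = 1, disc(K) = 409.
Check p | disc: 409 mod 17 = 1.
p does not divide disc. Compute Legendre symbol (d/p):
1^((17-1)/2) mod 17 = 1
(d/p) = 1, so p splits: (p) = P*P' with e=1, f=1, g=2.
Therefore p is split.

split


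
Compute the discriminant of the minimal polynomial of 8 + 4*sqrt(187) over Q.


The element 8 + 4*sqrt(187) has minimal polynomial:
x^2 - 16*x - 2928
Discriminant = (-16)^2 - 4*(-2928)
= 256 + 11712
= 11968

11968


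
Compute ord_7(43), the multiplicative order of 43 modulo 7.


We want ord_7(43), the smallest k >= 1 with 43^k = 1 mod 7.
n = 7 = 7, phi(7) = 6; the order divides phi(n).
Divisors of 6: 1, 2, 3, 6
Repeated squaring mod 7: 43^1 = 1, 43^2 = 1, 43^4 = 1
Test divisors in increasing order:
  k=1: 43^1 = 1 mod 7  <- first divisor giving 1
Order = 1

1


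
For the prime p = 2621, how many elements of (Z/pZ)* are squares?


For prime p, the number of non-zero quadratic residues is (p-1)/2.
= (2621-1)/2
= 1310

1310


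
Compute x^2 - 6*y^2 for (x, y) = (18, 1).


x^2 - d*y^2
= 18^2 - 6*1^2
= 324 - 6
= 318

318


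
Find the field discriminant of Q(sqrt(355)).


For K = Q(sqrt(d)) with d squarefree: disc(K) = d if d = 1 mod 4, and disc(K) = 4d if d = 2 or 3 mod 4.
Here d = 355, and d mod 4 = 3.
d = 3 mod 4, not 1 (O_K = Z[sqrt(d)]), so disc(K) = 4d = 4 * (355) = 1420

1420


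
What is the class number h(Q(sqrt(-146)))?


K = Q(sqrt(-146)). d mod 4 = 2, so D = disc(K) = 4d = -584
h(K) equals the number of primitive reduced positive-definite forms (a, b, c) = a*x^2 + b*x*y + c*y^2 with b^2 - 4ac = D,
where reduced means |b| <= a <= c, with b >= 0 whenever |b| = a or a = c, and primitive means gcd(a, b, c) = 1.
Reduced forces 3a^2 <= |D| = 584, so 1 <= a <= 13; b must have the parity of D, and c = (b^2 - D)/(4a) must be an integer >= a.
Enumerate a = 1..13, b in [-a, a]:
  a=1: (1, 0, 146)  [1]
  a=2: (2, 0, 73)  [1]
  a=3: (3, -2, 49), (3, 2, 49)  [2]
  a=4: none
  a=5: (5, -4, 30), (5, 4, 30)  [2]
  a=6: (6, -4, 25), (6, 4, 25)  [2]
  a=7: (7, -2, 21), (7, 2, 21)  [2]
  a=8: none
  a=9: (9, -8, 18), (9, 8, 18)  [2]
  a=10: (10, -4, 15), (10, 4, 15)  [2]
  a=11..12: none
  a=13: (13, -12, 14), (13, 12, 14)  [2]
Total reduced forms: 1 + 1 + 2 + 2 + 2 + 2 + 2 + 2 + 2 = 16
h = 16

16


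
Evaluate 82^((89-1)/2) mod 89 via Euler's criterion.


p = 89 is prime and the exponent is (p-1)/2 = 44, so by Euler's criterion 82^44 = (82/89) = +1 or -1 mod 89.
Compute by square-and-multiply:
  44 = 32 + 8 + 4 (binary 101100)
  Repeated squaring mod 89: 82^1 = 82, 82^2 = 49, 82^4 = 87, 82^8 = 4, 82^16 = 16, 82^32 = 78
  82^44 = 82^32 * 82^8 * 82^4 = 78 * 4 * 87 mod 89
    78 * 4 = 312 = 45 mod 89
    45 * 87 = 3915 = 88 mod 89
  82^44 = 88 mod 89
Result 88 = p - 1 = -1 mod 89: 82 is a quadratic non-residue mod 89. As a residue in [0, p-1] the value is 88.
82^44 mod 89 = 88

88


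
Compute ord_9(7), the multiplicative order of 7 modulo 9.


We want ord_9(7), the smallest k >= 1 with 7^k = 1 mod 9.
n = 9 = 3^2, phi(9) = 6; the order divides phi(n).
Divisors of 6: 1, 2, 3, 6
Repeated squaring mod 9: 7^1 = 7, 7^2 = 4, 7^4 = 7
Test divisors in increasing order:
  k=1: 7^1 = 7 mod 9
  k=2: 7^2 = 4 mod 9
  k=3: 7^3 = 4 * 7 = 1 mod 9  <- first divisor giving 1
Order = 3

3


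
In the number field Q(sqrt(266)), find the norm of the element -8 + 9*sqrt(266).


N(a + b*sqrt(d)) = a^2 - d*b^2
= (-8)^2 - (266)*(9)^2
= 64 - 21546
= -21482

-21482


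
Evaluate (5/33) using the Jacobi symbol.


Compute (5/33) via quadratic reciprocity:
  reciprocity: (5/33) -> +(33/5)
  reduce: (3/5)
  reciprocity: (3/5) -> +(5/3)
  reduce: (2/3)
  pull out 2: (2/3) = -1  (since 3 mod 8 = 3)
  (1/3) = 1
Product of signs = -1

-1


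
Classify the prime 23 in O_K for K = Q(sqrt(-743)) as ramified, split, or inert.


K = Q(sqrt(-743)). Since d mod 4 = 1, disc(K) = -743.
Check p | disc: -743 mod 23 = 16.
p does not divide disc. Compute Legendre symbol (d/p):
16^((23-1)/2) mod 23 = 1
(d/p) = 1, so p splits: (p) = P*P' with e=1, f=1, g=2.
Therefore p is split.

split


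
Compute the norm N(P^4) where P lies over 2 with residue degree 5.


N(P^a) = p^(a*f)
= 2^(4*5)
= 2^20
= 1048576

1048576


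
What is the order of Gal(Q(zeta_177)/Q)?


|Gal(Q(zeta_177)/Q)| = phi(177)
= 116

116


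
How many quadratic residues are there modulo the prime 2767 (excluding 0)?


For prime p, the number of non-zero quadratic residues is (p-1)/2.
= (2767-1)/2
= 1383

1383


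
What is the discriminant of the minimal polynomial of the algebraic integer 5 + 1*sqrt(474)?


The element 5 + 1*sqrt(474) has minimal polynomial:
x^2 - 10*x - 449
Discriminant = (-10)^2 - 4*(-449)
= 100 + 1796
= 1896

1896


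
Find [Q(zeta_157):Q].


The degree equals Euler's totient phi(157).
157 = 157
phi(157) = 156

156


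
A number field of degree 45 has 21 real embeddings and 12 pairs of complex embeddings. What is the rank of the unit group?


By Dirichlet's unit theorem:
rank = r1 + r2 - 1
= 21 + 12 - 1
= 32

32


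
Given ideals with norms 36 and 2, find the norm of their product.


N(IJ) = N(I) * N(J)
= 36 * 2
= 72

72


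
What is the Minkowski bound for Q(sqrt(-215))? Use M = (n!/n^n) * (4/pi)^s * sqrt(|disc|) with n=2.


d = -215, d mod 4 = 1, so disc(K) = d = -215; |disc(K)| = 215
Imaginary quadratic field, so n = 2, s = r2 = 1, r1 = 0
M = (n!/n^n) * (4/pi)^s * sqrt(|disc(K)|) = (2!/2^2) * (4/pi)^1 * sqrt(215)
= 0.5 * 1.273240 * 14.662878
= 9.3347

9.3347


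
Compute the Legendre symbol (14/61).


p = 61 is prime, so compute (14/61) with the reciprocity algorithm (Jacobi-symbol steps: pull out 2s via (2/n), flip via reciprocity, reduce):
  pull out 2: (2/61) = -1  (since 61 mod 8 = 5)
  reciprocity: (7/61) -> +(61/7)
  reduce: (5/7)
  reciprocity: (5/7) -> +(7/5)
  reduce: (2/5)
  pull out 2: (2/5) = -1  (since 5 mod 8 = 5)
  (1/5) = 1
Product of signs = 1
(14/61) = 1

1


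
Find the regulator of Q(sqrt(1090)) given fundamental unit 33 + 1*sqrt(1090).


epsilon = 33 + 1*sqrt(1090)
= 66.0151
R = ln(66.0151)
= 4.1899

4.1899


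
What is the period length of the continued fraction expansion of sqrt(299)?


Run the CF algorithm for sqrt(299).
a_0 = floor(sqrt(299)) = 17; set m_0=0, q_0=1.
Recurrence: m' = q*a - m,  q' = (d - m'^2)/q,  a' = floor((a_0 + m')/q').
  step 1: m=17, q=10, a=3
  step 2: m=13, q=13, a=2
  step 3: m=13, q=10, a=3
  step 4: m=17, q=1, a=34
a_4 = 2*a_0 = 34, so the period closes here.
sqrt(299) = [17; 3, 2, 3, 34]
Period length = 4

4


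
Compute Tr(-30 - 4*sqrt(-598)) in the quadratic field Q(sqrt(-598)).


Tr(a + b*sqrt(d)) = (a + b*sqrt(d)) + (a - b*sqrt(d)) = 2a
= 2 * (-30)
= -60

-60


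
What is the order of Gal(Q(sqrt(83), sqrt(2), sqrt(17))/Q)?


The 3 square roots of distinct primes are multiplicatively independent over Q,
so [K:Q] = 2^3 and Gal(K/Q) is isomorphic to (Z/2Z)^3.
|Gal| = 2^3 = 8

8


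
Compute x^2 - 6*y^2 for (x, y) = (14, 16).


x^2 - d*y^2
= 14^2 - 6*16^2
= 196 - 1536
= -1340

-1340


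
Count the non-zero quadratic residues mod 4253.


For prime p, the number of non-zero quadratic residues is (p-1)/2.
= (4253-1)/2
= 2126

2126


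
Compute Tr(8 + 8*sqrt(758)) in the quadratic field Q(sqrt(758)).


Tr(a + b*sqrt(d)) = (a + b*sqrt(d)) + (a - b*sqrt(d)) = 2a
= 2 * (8)
= 16

16


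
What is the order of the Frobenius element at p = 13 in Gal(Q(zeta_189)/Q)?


The Frobenius at p in Gal(Q(zeta_n)/Q) = (Z/nZ)* is the class of p, so its order is ord_189(13), the smallest k >= 1 with 13^k = 1 mod 189.
n = 189 = 3^3 * 7, phi(189) = 108; the order divides phi(n).
Divisors of 108: 1, 2, 3, 4, 6, 9, 12, 18, 27, 36, 54, 108
Repeated squaring mod 189: 13^1 = 13, 13^2 = 169, 13^4 = 22, 13^8 = 106, 13^16 = 85, 13^32 = 43, 13^64 = 148
Test divisors in increasing order:
  k=1: 13^1 = 13 mod 189
  k=2: 13^2 = 169 mod 189
  k=3: 13^3 = 169 * 13 = 118 mod 189
  k=4: 13^4 = 22 mod 189
  k=6: 13^6 = 22 * 169 = 127 mod 189
  k=9: 13^9 = 106 * 13 = 55 mod 189
  k=12: 13^12 = 106 * 22 = 64 mod 189
  k=18: 13^18 = 85 * 169 = 1 mod 189  <- first divisor giving 1
Order = 18

18


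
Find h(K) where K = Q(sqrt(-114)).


K = Q(sqrt(-114)). d mod 4 = 2, so D = disc(K) = 4d = -456
h(K) equals the number of primitive reduced positive-definite forms (a, b, c) = a*x^2 + b*x*y + c*y^2 with b^2 - 4ac = D,
where reduced means |b| <= a <= c, with b >= 0 whenever |b| = a or a = c, and primitive means gcd(a, b, c) = 1.
Reduced forces 3a^2 <= |D| = 456, so 1 <= a <= 12; b must have the parity of D, and c = (b^2 - D)/(4a) must be an integer >= a.
Enumerate a = 1..12, b in [-a, a]:
  a=1: (1, 0, 114)  [1]
  a=2: (2, 0, 57)  [1]
  a=3: (3, 0, 38)  [1]
  a=4: none
  a=5: (5, -2, 23), (5, 2, 23)  [2]
  a=6: (6, 0, 19)  [1]
  a=7..9: none
  a=10: (10, -8, 13), (10, 8, 13)  [2]
  a=11..12: none
Total reduced forms: 1 + 1 + 1 + 2 + 1 + 2 = 8
h = 8

8


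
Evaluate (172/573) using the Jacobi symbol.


Compute (172/573) via quadratic reciprocity:
  pull out 2: (2/573) = -1  (since 573 mod 8 = 5)
  pull out 2: (2/573) = -1  (since 573 mod 8 = 5)
  reciprocity: (43/573) -> +(573/43)
  reduce: (14/43)
  pull out 2: (2/43) = -1  (since 43 mod 8 = 3)
  reciprocity: (7/43) -> -(43/7)
  reduce: (1/7)
  (1/7) = 1
Product of signs = 1

1


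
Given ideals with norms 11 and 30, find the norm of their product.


N(IJ) = N(I) * N(J)
= 11 * 30
= 330

330


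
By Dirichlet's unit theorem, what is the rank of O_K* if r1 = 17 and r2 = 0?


By Dirichlet's unit theorem:
rank = r1 + r2 - 1
= 17 + 0 - 1
= 16

16


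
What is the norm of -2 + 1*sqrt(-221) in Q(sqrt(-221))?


N(a + b*sqrt(d)) = a^2 - d*b^2
= (-2)^2 - (-221)*(1)^2
= 4 + 221
= 225

225


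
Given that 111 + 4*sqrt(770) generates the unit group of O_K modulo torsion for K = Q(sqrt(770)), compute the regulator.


epsilon = 111 + 4*sqrt(770)
= 221.9955
R = ln(221.9955)
= 5.4027

5.4027


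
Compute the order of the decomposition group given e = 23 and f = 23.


|D_P| = e * f
= 23 * 23
= 529

529


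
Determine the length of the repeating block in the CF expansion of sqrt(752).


Run the CF algorithm for sqrt(752).
a_0 = floor(sqrt(752)) = 27; set m_0=0, q_0=1.
Recurrence: m' = q*a - m,  q' = (d - m'^2)/q,  a' = floor((a_0 + m')/q').
  step 1: m=27, q=23, a=2
  step 2: m=19, q=17, a=2
  step 3: m=15, q=31, a=1
  step 4: m=16, q=16, a=2
  step 5: m=16, q=31, a=1
  step 6: m=15, q=17, a=2
  step 7: m=19, q=23, a=2
  step 8: m=27, q=1, a=54
a_8 = 2*a_0 = 54, so the period closes here.
sqrt(752) = [27; 2, 2, 1, 2, 1, 2, 2, 54]
Period length = 8

8


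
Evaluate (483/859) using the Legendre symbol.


p = 859 is prime, so compute (483/859) with the reciprocity algorithm (Jacobi-symbol steps: pull out 2s via (2/n), flip via reciprocity, reduce):
  reciprocity: (483/859) -> -(859/483)
  reduce: (376/483)
  pull out 2: (2/483) = -1  (since 483 mod 8 = 3)
  pull out 2: (2/483) = -1  (since 483 mod 8 = 3)
  pull out 2: (2/483) = -1  (since 483 mod 8 = 3)
  reciprocity: (47/483) -> -(483/47)
  reduce: (13/47)
  reciprocity: (13/47) -> +(47/13)
  reduce: (8/13)
  pull out 2: (2/13) = -1  (since 13 mod 8 = 5)
  pull out 2: (2/13) = -1  (since 13 mod 8 = 5)
  pull out 2: (2/13) = -1  (since 13 mod 8 = 5)
  (1/13) = 1
Product of signs = 1
(483/859) = 1

1


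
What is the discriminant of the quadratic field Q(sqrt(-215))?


For K = Q(sqrt(d)) with d squarefree: disc(K) = d if d = 1 mod 4, and disc(K) = 4d if d = 2 or 3 mod 4.
Here d = -215, and d mod 4 = 1.
d = 1 mod 4 (O_K = Z[(1+sqrt(d))/2]), so disc(K) = d = -215

-215


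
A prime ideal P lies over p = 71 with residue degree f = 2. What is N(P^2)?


N(P^a) = p^(a*f)
= 71^(2*2)
= 71^4
= 25411681

25411681


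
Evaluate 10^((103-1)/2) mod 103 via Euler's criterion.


p = 103 is prime and the exponent is (p-1)/2 = 51, so by Euler's criterion 10^51 = (10/103) = +1 or -1 mod 103.
Compute by square-and-multiply:
  51 = 32 + 16 + 2 + 1 (binary 110011)
  Repeated squaring mod 103: 10^1 = 10, 10^2 = 100, 10^4 = 9, 10^8 = 81, 10^16 = 72, 10^32 = 34
  10^51 = 10^32 * 10^16 * 10^2 * 10^1 = 34 * 72 * 100 * 10 mod 103
    34 * 72 = 2448 = 79 mod 103
    79 * 100 = 7900 = 72 mod 103
    72 * 10 = 720 = 102 mod 103
  10^51 = 102 mod 103
Result 102 = p - 1 = -1 mod 103: 10 is a quadratic non-residue mod 103. As a residue in [0, p-1] the value is 102.
10^51 mod 103 = 102

102


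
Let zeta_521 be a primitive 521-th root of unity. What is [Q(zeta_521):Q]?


The degree equals Euler's totient phi(521).
521 = 521
phi(521) = 520

520


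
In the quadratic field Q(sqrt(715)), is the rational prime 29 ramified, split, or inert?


K = Q(sqrt(715)). Since d mod 4 = 3, disc(K) = 2860.
Check p | disc: 2860 mod 29 = 18.
p does not divide disc. Compute Legendre symbol (d/p):
19^((29-1)/2) mod 29 = -1
(d/p) = -1, so p is inert: (p) stays prime with e=1, f=2, g=1.
Therefore p is inert.

inert


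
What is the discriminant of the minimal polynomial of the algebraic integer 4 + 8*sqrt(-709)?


The element 4 + 8*sqrt(-709) has minimal polynomial:
x^2 - 8*x + 45392
Discriminant = (-8)^2 - 4*(45392)
= 64 - 181568
= -181504

-181504


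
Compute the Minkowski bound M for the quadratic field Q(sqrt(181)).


d = 181, d mod 4 = 1, so disc(K) = d = 181; |disc(K)| = 181
Real quadratic field, so n = 2, s = r2 = 0, r1 = 2
M = (n!/n^n) * (4/pi)^s * sqrt(|disc(K)|) = (2!/2^2) * (4/pi)^0 * sqrt(181)
= 0.5 * 1.000000 * 13.453624
= 6.7268

6.7268


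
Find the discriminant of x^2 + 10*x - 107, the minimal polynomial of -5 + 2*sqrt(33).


The element -5 + 2*sqrt(33) has minimal polynomial:
x^2 + 10*x - 107
Discriminant = (10)^2 - 4*(-107)
= 100 + 428
= 528

528


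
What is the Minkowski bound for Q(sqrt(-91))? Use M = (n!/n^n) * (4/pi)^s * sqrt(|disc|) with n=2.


d = -91, d mod 4 = 1, so disc(K) = d = -91; |disc(K)| = 91
Imaginary quadratic field, so n = 2, s = r2 = 1, r1 = 0
M = (n!/n^n) * (4/pi)^s * sqrt(|disc(K)|) = (2!/2^2) * (4/pi)^1 * sqrt(91)
= 0.5 * 1.273240 * 9.539392
= 6.0730

6.0730


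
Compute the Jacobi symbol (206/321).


Compute (206/321) via quadratic reciprocity:
  pull out 2: (2/321) = +1  (since 321 mod 8 = 1)
  reciprocity: (103/321) -> +(321/103)
  reduce: (12/103)
  pull out 2: (2/103) = +1  (since 103 mod 8 = 7)
  pull out 2: (2/103) = +1  (since 103 mod 8 = 7)
  reciprocity: (3/103) -> -(103/3)
  reduce: (1/3)
  (1/3) = 1
Product of signs = -1

-1


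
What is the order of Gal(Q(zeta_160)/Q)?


|Gal(Q(zeta_160)/Q)| = phi(160)
= 64

64


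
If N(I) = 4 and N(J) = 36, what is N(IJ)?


N(IJ) = N(I) * N(J)
= 4 * 36
= 144

144


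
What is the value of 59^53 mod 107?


p = 107 is prime and the exponent is (p-1)/2 = 53, so by Euler's criterion 59^53 = (59/107) = +1 or -1 mod 107.
Compute by square-and-multiply:
  53 = 32 + 16 + 4 + 1 (binary 110101)
  Repeated squaring mod 107: 59^1 = 59, 59^2 = 57, 59^4 = 39, 59^8 = 23, 59^16 = 101, 59^32 = 36
  59^53 = 59^32 * 59^16 * 59^4 * 59^1 = 36 * 101 * 39 * 59 mod 107
    36 * 101 = 3636 = 105 mod 107
    105 * 39 = 4095 = 29 mod 107
    29 * 59 = 1711 = 106 mod 107
  59^53 = 106 mod 107
Result 106 = p - 1 = -1 mod 107: 59 is a quadratic non-residue mod 107. As a residue in [0, p-1] the value is 106.
59^53 mod 107 = 106

106


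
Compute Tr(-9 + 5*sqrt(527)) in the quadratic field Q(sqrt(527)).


Tr(a + b*sqrt(d)) = (a + b*sqrt(d)) + (a - b*sqrt(d)) = 2a
= 2 * (-9)
= -18

-18


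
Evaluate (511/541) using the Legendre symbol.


p = 541 is prime, so compute (511/541) with the reciprocity algorithm (Jacobi-symbol steps: pull out 2s via (2/n), flip via reciprocity, reduce):
  reciprocity: (511/541) -> +(541/511)
  reduce: (30/511)
  pull out 2: (2/511) = +1  (since 511 mod 8 = 7)
  reciprocity: (15/511) -> -(511/15)
  reduce: (1/15)
  (1/15) = 1
Product of signs = -1
(511/541) = -1

-1


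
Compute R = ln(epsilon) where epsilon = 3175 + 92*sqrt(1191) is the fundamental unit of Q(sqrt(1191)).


epsilon = 3175 + 92*sqrt(1191)
= 6349.9998
R = ln(6349.9998)
= 8.7562

8.7562


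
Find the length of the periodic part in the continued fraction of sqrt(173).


Run the CF algorithm for sqrt(173).
a_0 = floor(sqrt(173)) = 13; set m_0=0, q_0=1.
Recurrence: m' = q*a - m,  q' = (d - m'^2)/q,  a' = floor((a_0 + m')/q').
  step 1: m=13, q=4, a=6
  step 2: m=11, q=13, a=1
  step 3: m=2, q=13, a=1
  step 4: m=11, q=4, a=6
  step 5: m=13, q=1, a=26
a_5 = 2*a_0 = 26, so the period closes here.
sqrt(173) = [13; 6, 1, 1, 6, 26]
Period length = 5

5
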